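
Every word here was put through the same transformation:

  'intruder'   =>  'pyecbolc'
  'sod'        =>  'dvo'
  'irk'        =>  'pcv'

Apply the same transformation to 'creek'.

ncllv

The shift depends on letter class: consonant n→y is +11, but vowel i→p is +7. Two shifts are in play — +7 for a/e/i/o/u, +11 for every other letter.
Applying it to creek: c(cons)+11=n, r(cons)+11=c, e(vowel)+7=l, e(vowel)+7=l, k(cons)+11=v.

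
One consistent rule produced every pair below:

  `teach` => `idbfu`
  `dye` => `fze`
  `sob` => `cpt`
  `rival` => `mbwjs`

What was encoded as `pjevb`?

audio

The output letters match the input read backwards, each shifted +1: teach reversed is hcaet. The word is reversed, then every letter is shifted forward by 1.
Decoding pjevb: shift back: p−1=o, j−1=i, e−1=d, v−1=u, b−1=a → oidua; then reverse → audio.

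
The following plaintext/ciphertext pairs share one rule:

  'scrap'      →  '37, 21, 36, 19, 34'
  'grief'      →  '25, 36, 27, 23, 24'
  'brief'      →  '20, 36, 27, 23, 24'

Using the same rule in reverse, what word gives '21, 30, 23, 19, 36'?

Letters become their 1-based position plus 18 (so a→19, b→20, …).
Decoding 21, 30, 23, 19, 36: 21→(21−18)÷1=3=c, 30→(30−18)÷1=12=l, 23→(23−18)÷1=5=e, 19→(19−18)÷1=1=a, 36→(36−18)÷1=18=r.

clear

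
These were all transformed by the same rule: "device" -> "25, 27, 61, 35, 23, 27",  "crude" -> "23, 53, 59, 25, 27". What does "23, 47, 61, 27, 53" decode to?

Each letter becomes 2×(its alphabet position, a=1..z=26) + 17.
Reversing it on 23, 47, 61, 27, 53: 23→(23−17)÷2=3=c, 47→(47−17)÷2=15=o, 61→(61−17)÷2=22=v, 27→(27−17)÷2=5=e, 53→(53−17)÷2=18=r.

cover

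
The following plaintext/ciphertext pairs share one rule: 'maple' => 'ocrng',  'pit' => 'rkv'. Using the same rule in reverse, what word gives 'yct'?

war

This is a Caesar cipher with shift 2.
Undoing it on yct: y−2=w, c−2=a, t−2=r.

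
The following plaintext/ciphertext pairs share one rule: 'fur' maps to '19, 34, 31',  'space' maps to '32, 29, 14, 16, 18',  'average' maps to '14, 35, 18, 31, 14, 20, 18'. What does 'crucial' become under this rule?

16, 31, 34, 16, 22, 14, 25

f is letter #6 and maps to 19: an offset of 13. Letters become their 1-based position plus 13 (so a→14, b→15, …).
On crucial: c=3→16, r=18→31, u=21→34, c=3→16, i=9→22, a=1→14, l=12→25.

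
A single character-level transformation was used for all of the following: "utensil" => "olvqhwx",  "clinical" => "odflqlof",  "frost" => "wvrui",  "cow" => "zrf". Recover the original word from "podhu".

Two steps: reverse the string, then apply a Caesar shift of +3.
Reversing it on podhu: shift back: p−3=m, o−3=l, d−3=a, h−3=e, u−3=r → mlaer; then reverse → realm.

realm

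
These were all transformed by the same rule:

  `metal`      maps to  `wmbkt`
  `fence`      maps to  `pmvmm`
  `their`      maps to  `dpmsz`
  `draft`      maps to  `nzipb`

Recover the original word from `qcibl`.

guard

Shifts by position in metal: pos 0: m→w (+10), pos 1: e→m (+8), pos 2: t→b (+8), pos 3: a→k (+10), pos 4: l→t (+8) — repeating every 3. A repeating key of period 3 is used — shifts +10, +8, +8 over and over.
Undoing it on qcibl: q−10=g, c−8=u, i−8=a, b−10=r, l−8=d.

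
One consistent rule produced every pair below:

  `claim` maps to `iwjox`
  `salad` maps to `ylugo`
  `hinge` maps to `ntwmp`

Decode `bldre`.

The shifts repeat in a cycle of length 3: positions 0,1,… shift by +6, +11, +9, then the pattern repeats.
Decoding bldre: b−6=v, l−11=a, d−9=u, r−6=l, e−11=t.

vault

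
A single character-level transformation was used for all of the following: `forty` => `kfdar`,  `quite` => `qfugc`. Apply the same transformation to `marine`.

The output letters match the input read backwards, each shifted +12: forty reversed is ytrof. The word is reversed, then every letter is shifted forward by 12.
On marine: reverse → eniram; then shift: e+12=q, n+12=z, i+12=u, r+12=d, a+12=m, m+12=y.

qzudmy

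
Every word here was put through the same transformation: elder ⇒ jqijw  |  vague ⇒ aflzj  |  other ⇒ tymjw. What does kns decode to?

Compare letters: e→j is +5, l→q is +5, d→i is +5 — a constant shift. Every letter moves 5 places later in the alphabet, wrapping around z→a.
Decoding kns: k−5=f, n−5=i, s−5=n.

fin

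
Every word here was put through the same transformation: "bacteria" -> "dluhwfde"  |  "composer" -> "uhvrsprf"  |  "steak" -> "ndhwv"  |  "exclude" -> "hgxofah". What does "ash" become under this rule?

The output letters match the input read backwards, each shifted +3: bacteria reversed is airetcab. The word is reversed, then every letter is shifted forward by 3.
On ash: reverse → hsa; then shift: h+3=k, s+3=v, a+3=d.

kvd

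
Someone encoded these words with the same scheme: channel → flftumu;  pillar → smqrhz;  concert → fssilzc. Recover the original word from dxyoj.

attic

In channel: c→f is +3, h→l is +4, a→f is +5, n→t is +6 — the shift increases by 1 each position. Each letter shifts forward by (position + 3), i.e. 3, 4, 5, … — the shift grows by one for each successive letter.
Reversing it on dxyoj: d−3=a, x−4=t, y−5=t, o−6=i, j−7=c.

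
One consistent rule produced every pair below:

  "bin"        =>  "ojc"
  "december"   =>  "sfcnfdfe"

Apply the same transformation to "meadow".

xpebfn

The output letters match the input read backwards, each shifted +1: bin reversed is nib. Read the word backwards and shift each letter +1.
On meadow: reverse → wodaem; then shift: w+1=x, o+1=p, d+1=e, a+1=b, e+1=f, m+1=n.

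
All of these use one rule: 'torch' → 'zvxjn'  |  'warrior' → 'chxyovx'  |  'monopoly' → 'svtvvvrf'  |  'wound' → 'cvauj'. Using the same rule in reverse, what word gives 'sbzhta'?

mutant

It's a Vigenère-style cipher with numeric key [6,7]: position i shifts by key[i mod 2].
Undoing it on sbzhta: s−6=m, b−7=u, z−6=t, h−7=a, t−6=n, a−7=t.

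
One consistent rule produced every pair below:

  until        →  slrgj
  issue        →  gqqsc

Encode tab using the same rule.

Compare letters: u→s is +24, n→l is +24, t→r is +24 — a constant shift. Every letter moves 24 places later in the alphabet, wrapping around z→a.
For tab: t+24=r, a+24=y, b+24=z.

ryz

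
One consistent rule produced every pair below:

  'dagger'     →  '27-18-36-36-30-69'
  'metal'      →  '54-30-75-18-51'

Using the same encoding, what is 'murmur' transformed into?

d(#4)→27 and a(#1)→18: differences scale by 3, so n = 3·pos + 15. Each letter becomes 3×(its alphabet position, a=1..z=26) + 15.
On murmur: m=13→54, u=21→78, r=18→69, m=13→54, u=21→78, r=18→69.

54-78-69-54-78-69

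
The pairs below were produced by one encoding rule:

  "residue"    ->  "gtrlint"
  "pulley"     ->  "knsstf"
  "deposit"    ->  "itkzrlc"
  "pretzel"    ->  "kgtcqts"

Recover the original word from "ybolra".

r(17)→g(6) and e(4)→t(19) fit y≡11x+1 (mod 26); the inverse of 11 mod 26 is 19. Each letter's alphabet position (a=0..z=25) is mapped through 11·x+1 mod 26 — an affine cipher.
Decoding ybolra: y(24)→19·(24−1)≡21=v; b(1)→19·(1−1)≡0=a; o(14)→19·(14−1)≡13=n; l(11)→19·(11−1)≡8=i; r(17)→19·(17−1)≡18=s; a(0)→19·(0−1)≡7=h (all mod 26).

vanish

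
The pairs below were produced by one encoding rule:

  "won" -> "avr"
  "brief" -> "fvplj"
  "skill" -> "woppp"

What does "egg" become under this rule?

lkk

The shift depends on letter class: consonant w→a is +4, but vowel o→v is +7. The rule splits by letter class: vowels +7, consonants +4.
For egg: e(vowel)+7=l, g(cons)+4=k, g(cons)+4=k.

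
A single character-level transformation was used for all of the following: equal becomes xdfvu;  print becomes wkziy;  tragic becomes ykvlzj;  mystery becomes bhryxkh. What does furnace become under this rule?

efkivjx

e(4)→x(23) and q(16)→d(3) fit y≡7x+21 (mod 26); the inverse of 7 mod 26 is 15. Each letter's alphabet position (a=0..z=25) is mapped through 7·x+21 mod 26 — an affine cipher.
On furnace: f(5)→7·5+21≡4=e; u(20)→7·20+21≡5=f; r(17)→7·17+21≡10=k; n(13)→7·13+21≡8=i; a(0)→7·0+21≡21=v; c(2)→7·2+21≡9=j; e(4)→7·4+21≡23=x (all mod 26).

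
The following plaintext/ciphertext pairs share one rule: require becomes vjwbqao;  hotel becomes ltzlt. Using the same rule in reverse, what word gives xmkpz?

In require: r→v is +4, e→j is +5, q→w is +6, u→b is +7 — the shift increases by 1 each position. Letter i (0-indexed) is shifted by i+4, so successive shifts are 4, 5, 6, ….
Decoding xmkpz: x−4=t, m−5=h, k−6=e, p−7=i, z−8=r.

their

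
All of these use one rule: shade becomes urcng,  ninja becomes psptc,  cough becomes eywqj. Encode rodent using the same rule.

Shifts by position in shade: pos 0: s→u (+2), pos 1: h→r (+10), pos 2: a→c (+2), pos 3: d→n (+10) — repeating every 2. It's a Vigenère-style cipher with numeric key [2,10]: position i shifts by key[i mod 2].
For rodent: r+2=t, o+10=y, d+2=f, e+10=o, n+2=p, t+10=d.

tyfopd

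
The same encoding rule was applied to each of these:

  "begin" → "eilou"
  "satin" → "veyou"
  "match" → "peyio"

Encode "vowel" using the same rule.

In begin: b→e is +3, e→i is +4, g→l is +5, i→o is +6 — the shift increases by 1 each position. Letter i (0-indexed) is shifted by i+3, so successive shifts are 3, 4, 5, ….
On vowel: v+3=y, o+4=s, w+5=b, e+6=k, l+7=s.

ysbks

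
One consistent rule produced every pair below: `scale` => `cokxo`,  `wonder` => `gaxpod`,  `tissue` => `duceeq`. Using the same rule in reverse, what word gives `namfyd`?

doctor

Shifts by position in scale: pos 0: s→c (+10), pos 1: c→o (+12), pos 2: a→k (+10), pos 3: l→x (+12) — repeating every 2. A repeating key of period 2 is used — shifts +10, +12 over and over.
Reversing it on namfyd: n−10=d, a−12=o, m−10=c, f−12=t, y−10=o, d−12=r.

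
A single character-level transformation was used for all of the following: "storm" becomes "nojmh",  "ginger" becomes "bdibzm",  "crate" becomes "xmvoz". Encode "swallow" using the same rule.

nrvggjr

Each letter is shifted forward by 21 in the alphabet (a Caesar shift of +21).
Applying it to swallow: s+21=n, w+21=r, a+21=v, l+21=g, l+21=g, o+21=j, w+21=r.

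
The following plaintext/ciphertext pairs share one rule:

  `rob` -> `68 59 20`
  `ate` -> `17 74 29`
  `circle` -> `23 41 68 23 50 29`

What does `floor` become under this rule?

32 50 59 59 68

r(#18)→68 and o(#15)→59: differences scale by 3, so n = 3·pos + 14. The formula is n = 3×(alphabet index, a=1) + 14.
Applying it to floor: f=6→32, l=12→50, o=15→59, o=15→59, r=18→68.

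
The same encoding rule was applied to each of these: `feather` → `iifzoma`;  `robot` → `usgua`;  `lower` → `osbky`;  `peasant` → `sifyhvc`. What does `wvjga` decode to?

In feather: f→i is +3, e→i is +4, a→f is +5, t→z is +6 — the shift increases by 1 each position. The shift increases by 1 at each position, starting from +3: 3, 4, 5, ….
Undoing it on wvjga: w−3=t, v−4=r, j−5=e, g−6=a, a−7=t.

treat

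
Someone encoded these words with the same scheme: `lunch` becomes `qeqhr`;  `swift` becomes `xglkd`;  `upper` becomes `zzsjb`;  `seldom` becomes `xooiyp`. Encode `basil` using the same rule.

gkvnv

Shifts by position in lunch: pos 0: l→q (+5), pos 1: u→e (+10), pos 2: n→q (+3), pos 3: c→h (+5), pos 4: h→r (+10) — repeating every 3. It's a Vigenère-style cipher with numeric key [5,10,3]: position i shifts by key[i mod 3].
For basil: b+5=g, a+10=k, s+3=v, i+5=n, l+10=v.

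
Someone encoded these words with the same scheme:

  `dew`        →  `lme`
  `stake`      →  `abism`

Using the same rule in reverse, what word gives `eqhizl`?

Compare letters: d→l is +8, e→m is +8, w→e is +8 — a constant shift. This is a Caesar cipher with shift 8.
Reversing it on eqhizl: e−8=w, q−8=i, h−8=z, i−8=a, z−8=r, l−8=d.

wizard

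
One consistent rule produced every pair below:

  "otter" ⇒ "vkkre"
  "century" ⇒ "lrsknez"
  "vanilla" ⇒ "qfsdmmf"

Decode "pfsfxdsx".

Treating letters as 0–25, the rule is x ↦ 3x + 5 (mod 26).
Decoding pfsfxdsx: p(15)→9·(15−5)≡12=m; f(5)→9·(5−5)≡0=a; s(18)→9·(18−5)≡13=n; f(5)→9·(5−5)≡0=a; x(23)→9·(23−5)≡6=g; d(3)→9·(3−5)≡8=i; s(18)→9·(18−5)≡13=n; x(23)→9·(23−5)≡6=g (all mod 26).

managing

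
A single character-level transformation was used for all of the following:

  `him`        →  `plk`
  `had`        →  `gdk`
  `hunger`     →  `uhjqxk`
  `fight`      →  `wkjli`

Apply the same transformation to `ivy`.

The output letters match the input read backwards, each shifted +3: him reversed is mih. Read the word backwards and shift each letter +3.
For ivy: reverse → yvi; then shift: y+3=b, v+3=y, i+3=l.

byl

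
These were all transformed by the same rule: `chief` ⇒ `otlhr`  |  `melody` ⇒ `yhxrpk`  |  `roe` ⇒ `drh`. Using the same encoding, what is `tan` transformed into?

Two shifts are in play — +3 for a/e/i/o/u, +12 for every other letter.
For tan: t(cons)+12=f, a(vowel)+3=d, n(cons)+12=z.

fdz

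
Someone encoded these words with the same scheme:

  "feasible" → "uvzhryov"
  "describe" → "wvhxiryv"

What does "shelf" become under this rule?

hsvou

Each pair mirrors across the alphabet (f↔u, e↔v, a↔z): positions sum to 25. Letters are reflected about the middle of the alphabet (position → 25−position): Atbash.
On shelf: s↔h, h↔s, e↔v, l↔o, f↔u.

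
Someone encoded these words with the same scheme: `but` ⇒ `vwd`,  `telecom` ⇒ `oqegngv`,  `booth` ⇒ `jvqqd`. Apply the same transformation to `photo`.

The output letters match the input read backwards, each shifted +2: but reversed is tub. Read the word backwards and shift each letter +2.
Applying it to photo: reverse → otohp; then shift: o+2=q, t+2=v, o+2=q, h+2=j, p+2=r.

qvqjr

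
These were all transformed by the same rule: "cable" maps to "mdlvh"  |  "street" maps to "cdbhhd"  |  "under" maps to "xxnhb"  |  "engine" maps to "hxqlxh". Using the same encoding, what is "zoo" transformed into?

The shift depends on letter class: consonant c→m is +10, but vowel a→d is +3. The rule splits by letter class: vowels +3, consonants +10.
Applying it to zoo: z(cons)+10=j, o(vowel)+3=r, o(vowel)+3=r.

jrr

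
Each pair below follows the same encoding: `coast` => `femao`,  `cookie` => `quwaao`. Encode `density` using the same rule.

The output letters match the input read backwards, each shifted +12: coast reversed is tsaoc. Read the word backwards and shift each letter +12.
Applying it to density: reverse → ytisned; then shift: y+12=k, t+12=f, i+12=u, s+12=e, n+12=z, e+12=q, d+12=p.

kfuezqp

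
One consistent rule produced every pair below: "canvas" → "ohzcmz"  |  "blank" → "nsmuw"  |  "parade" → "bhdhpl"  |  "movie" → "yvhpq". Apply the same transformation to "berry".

It's a Vigenère-style cipher with numeric key [12,7]: position i shifts by key[i mod 2].
On berry: b+12=n, e+7=l, r+12=d, r+7=y, y+12=k.

nldyk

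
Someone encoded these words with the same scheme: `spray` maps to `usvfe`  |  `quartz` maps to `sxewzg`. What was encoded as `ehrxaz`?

census

Each letter shifts forward by (position + 2), i.e. 2, 3, 4, … — the shift grows by one for each successive letter.
Reversing it on ehrxaz: e−2=c, h−3=e, r−4=n, x−5=s, a−6=u, z−7=s.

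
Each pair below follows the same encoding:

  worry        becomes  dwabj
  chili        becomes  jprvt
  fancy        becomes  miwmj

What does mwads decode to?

In worry: w→d is +7, o→w is +8, r→a is +9, r→b is +10 — the shift increases by 1 each position. Letter i (0-indexed) is shifted by i+7, so successive shifts are 7, 8, 9, ….
Decoding mwads: m−7=f, w−8=o, a−9=r, d−10=t, s−11=h.

forth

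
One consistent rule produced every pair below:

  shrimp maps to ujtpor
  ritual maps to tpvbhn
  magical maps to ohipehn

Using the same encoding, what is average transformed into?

The shift depends on letter class: consonant s→u is +2, but vowel i→p is +7. Vowels shift forward by 7 and consonants shift forward by 2.
For average: a(vowel)+7=h, v(cons)+2=x, e(vowel)+7=l, r(cons)+2=t, a(vowel)+7=h, g(cons)+2=i, e(vowel)+7=l.

hxlthil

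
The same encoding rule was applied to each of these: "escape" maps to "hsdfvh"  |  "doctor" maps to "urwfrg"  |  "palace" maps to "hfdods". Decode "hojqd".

The output letters match the input read backwards, each shifted +3: escape reversed is epacse. Two steps: reverse the string, then apply a Caesar shift of +3.
Decoding hojqd: shift back: h−3=e, o−3=l, j−3=g, q−3=n, d−3=a → elgna; then reverse → angle.

angle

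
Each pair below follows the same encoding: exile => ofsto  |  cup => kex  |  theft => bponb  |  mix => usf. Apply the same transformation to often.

ynbov

The shift depends on letter class: consonant x→f is +8, but vowel e→o is +10. The rule splits by letter class: vowels +10, consonants +8.
For often: o(vowel)+10=y, f(cons)+8=n, t(cons)+8=b, e(vowel)+10=o, n(cons)+8=v.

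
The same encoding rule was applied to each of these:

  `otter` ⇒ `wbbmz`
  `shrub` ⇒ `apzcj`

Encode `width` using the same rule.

Compare letters: o→w is +8, t→b is +8, t→b is +8 — a constant shift. Every letter moves 8 places later in the alphabet, wrapping around z→a.
On width: w+8=e, i+8=q, d+8=l, t+8=b, h+8=p.

eqlbp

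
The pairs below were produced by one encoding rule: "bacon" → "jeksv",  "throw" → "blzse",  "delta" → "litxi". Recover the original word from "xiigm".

peace

Shifts by position in bacon: pos 0: b→j (+8), pos 1: a→e (+4), pos 2: c→k (+8), pos 3: o→s (+4) — repeating every 2. A repeating key of period 2 is used — shifts +8, +4 over and over.
Reversing it on xiigm: x−8=p, i−4=e, i−8=a, g−4=c, m−8=e.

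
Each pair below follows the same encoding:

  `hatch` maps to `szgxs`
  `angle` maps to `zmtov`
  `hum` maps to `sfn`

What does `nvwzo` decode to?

medal

Letters are reflected about the middle of the alphabet (position → 25−position): Atbash.
Decoding nvwzo: n↔m, v↔e, w↔d, z↔a, o↔l.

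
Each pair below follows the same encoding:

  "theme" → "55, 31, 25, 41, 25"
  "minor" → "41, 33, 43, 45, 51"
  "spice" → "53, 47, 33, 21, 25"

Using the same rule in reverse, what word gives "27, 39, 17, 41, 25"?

flame

The formula is n = 2×(alphabet index, a=1) + 15.
Decoding 27, 39, 17, 41, 25: 27→(27−15)÷2=6=f, 39→(39−15)÷2=12=l, 17→(17−15)÷2=1=a, 41→(41−15)÷2=13=m, 25→(25−15)÷2=5=e.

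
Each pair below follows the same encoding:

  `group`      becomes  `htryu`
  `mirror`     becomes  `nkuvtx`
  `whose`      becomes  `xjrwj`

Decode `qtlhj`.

pride

Letter i (0-indexed) is shifted by i+1, so successive shifts are 1, 2, 3, ….
Reversing it on qtlhj: q−1=p, t−2=r, l−3=i, h−4=d, j−5=e.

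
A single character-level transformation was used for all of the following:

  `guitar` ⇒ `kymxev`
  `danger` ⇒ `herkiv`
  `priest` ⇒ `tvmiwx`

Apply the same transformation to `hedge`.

lihki

Compare letters: g→k is +4, u→y is +4, i→m is +4 — a constant shift. This is a Caesar cipher with shift 4.
Applying it to hedge: h+4=l, e+4=i, d+4=h, g+4=k, e+4=i.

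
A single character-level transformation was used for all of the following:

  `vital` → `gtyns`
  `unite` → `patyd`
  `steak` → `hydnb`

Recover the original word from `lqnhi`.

Treating letters as 0–25, the rule is x ↦ 17x + 13 (mod 26).
Decoding lqnhi: l(11)→23·(11−13)≡6=g; q(16)→23·(16−13)≡17=r; n(13)→23·(13−13)≡0=a; h(7)→23·(7−13)≡18=s; i(8)→23·(8−13)≡15=p (all mod 26).

grasp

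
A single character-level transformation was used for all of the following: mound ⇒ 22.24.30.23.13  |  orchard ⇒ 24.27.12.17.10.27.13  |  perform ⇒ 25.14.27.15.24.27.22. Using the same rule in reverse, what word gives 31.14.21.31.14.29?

velvet

m is letter #13 and maps to 22: an offset of 9. Letters become their 1-based position plus 9 (so a→10, b→11, …).
Undoing it on 31.14.21.31.14.29: 31→(31−9)÷1=22=v, 14→(14−9)÷1=5=e, 21→(21−9)÷1=12=l, 31→(31−9)÷1=22=v, 14→(14−9)÷1=5=e, 29→(29−9)÷1=20=t.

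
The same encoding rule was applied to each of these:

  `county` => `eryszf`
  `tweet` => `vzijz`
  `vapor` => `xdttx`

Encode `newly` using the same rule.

In county: c→e is +2, o→r is +3, u→y is +4, n→s is +5 — the shift increases by 1 each position. Letter i (0-indexed) is shifted by i+2, so successive shifts are 2, 3, 4, ….
Applying it to newly: n+2=p, e+3=h, w+4=a, l+5=q, y+6=e.

phaqe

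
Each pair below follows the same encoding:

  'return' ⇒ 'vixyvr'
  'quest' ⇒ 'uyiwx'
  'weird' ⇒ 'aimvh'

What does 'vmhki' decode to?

Compare letters: r→v is +4, e→i is +4, t→x is +4 — a constant shift. Each letter is shifted forward by 4 in the alphabet (a Caesar shift of +4).
Undoing it on vmhki: v−4=r, m−4=i, h−4=d, k−4=g, i−4=e.

ridge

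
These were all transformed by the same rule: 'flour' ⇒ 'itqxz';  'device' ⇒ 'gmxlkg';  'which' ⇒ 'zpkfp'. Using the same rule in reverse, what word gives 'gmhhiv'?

Shifts by position in flour: pos 0: f→i (+3), pos 1: l→t (+8), pos 2: o→q (+2), pos 3: u→x (+3), pos 4: r→z (+8) — repeating every 3. A repeating key of period 3 is used — shifts +3, +8, +2 over and over.
Undoing it on gmhhiv: g−3=d, m−8=e, h−2=f, h−3=e, i−8=a, v−2=t.

defeat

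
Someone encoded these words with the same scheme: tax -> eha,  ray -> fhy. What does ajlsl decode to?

The output letters match the input read backwards, each shifted +7: tax reversed is xat. Two steps: reverse the string, then apply a Caesar shift of +7.
Decoding ajlsl: shift back: a−7=t, j−7=c, l−7=e, s−7=l, l−7=e → tcele; then reverse → elect.

elect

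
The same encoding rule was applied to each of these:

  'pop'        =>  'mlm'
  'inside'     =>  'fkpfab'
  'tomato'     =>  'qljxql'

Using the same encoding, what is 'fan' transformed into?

Compare letters: p→m is +23, o→l is +23, p→m is +23 — a constant shift. It's a constant shift of +23 (ROT23).
On fan: f+23=c, a+23=x, n+23=k.

cxk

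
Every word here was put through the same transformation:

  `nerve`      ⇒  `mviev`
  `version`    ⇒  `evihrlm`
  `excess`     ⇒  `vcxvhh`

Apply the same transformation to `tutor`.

gfgli

Each letter is replaced by its mirror in the alphabet: a↔z, b↔y, c↔x, and so on (the Atbash cipher).
For tutor: t↔g, u↔f, t↔g, o↔l, r↔i.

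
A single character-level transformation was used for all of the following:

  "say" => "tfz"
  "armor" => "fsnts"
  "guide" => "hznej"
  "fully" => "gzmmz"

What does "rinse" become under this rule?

The shift depends on letter class: consonant s→t is +1, but vowel a→f is +5. Two shifts are in play — +5 for a/e/i/o/u, +1 for every other letter.
On rinse: r(cons)+1=s, i(vowel)+5=n, n(cons)+1=o, s(cons)+1=t, e(vowel)+5=j.

snotj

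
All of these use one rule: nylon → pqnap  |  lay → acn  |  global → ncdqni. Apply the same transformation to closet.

vguqne

Read the word backwards and shift each letter +2.
For closet: reverse → tesolc; then shift: t+2=v, e+2=g, s+2=u, o+2=q, l+2=n, c+2=e.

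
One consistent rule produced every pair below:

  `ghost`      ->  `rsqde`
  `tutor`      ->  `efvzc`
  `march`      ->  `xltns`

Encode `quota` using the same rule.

bfqel

Shifts by position in ghost: pos 0: g→r (+11), pos 1: h→s (+11), pos 2: o→q (+2), pos 3: s→d (+11), pos 4: t→e (+11) — repeating every 3. A repeating key of period 3 is used — shifts +11, +11, +2 over and over.
On quota: q+11=b, u+11=f, o+2=q, t+11=e, a+11=l.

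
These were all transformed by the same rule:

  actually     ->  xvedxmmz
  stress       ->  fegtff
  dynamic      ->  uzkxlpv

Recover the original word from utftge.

desert

a(0)→x(23) and c(2)→v(21) fit y≡25x+23 (mod 26); the inverse of 25 mod 26 is 25. Treating letters as 0–25, the rule is x ↦ 25x + 23 (mod 26).
Reversing it on utftge: u(20)→25·(20−23)≡3=d; t(19)→25·(19−23)≡4=e; f(5)→25·(5−23)≡18=s; t(19)→25·(19−23)≡4=e; g(6)→25·(6−23)≡17=r; e(4)→25·(4−23)≡19=t (all mod 26).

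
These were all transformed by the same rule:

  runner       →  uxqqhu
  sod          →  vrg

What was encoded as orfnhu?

Compare letters: r→u is +3, u→x is +3, n→q is +3 — a constant shift. It's a constant shift of +3 (ROT3).
Decoding orfnhu: o−3=l, r−3=o, f−3=c, n−3=k, h−3=e, u−3=r.

locker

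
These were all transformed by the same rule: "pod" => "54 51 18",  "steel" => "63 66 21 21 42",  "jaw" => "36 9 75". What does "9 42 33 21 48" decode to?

p(#16)→54 and o(#15)→51: differences scale by 3, so n = 3·pos + 6. Each letter becomes 3×(its alphabet position, a=1..z=26) + 6.
Undoing it on 9 42 33 21 48: 9→(9−6)÷3=1=a, 42→(42−6)÷3=12=l, 33→(33−6)÷3=9=i, 21→(21−6)÷3=5=e, 48→(48−6)÷3=14=n.

alien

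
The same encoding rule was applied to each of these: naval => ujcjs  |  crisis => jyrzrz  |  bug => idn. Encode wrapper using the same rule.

The rule splits by letter class: vowels +9, consonants +7.
For wrapper: w(cons)+7=d, r(cons)+7=y, a(vowel)+9=j, p(cons)+7=w, p(cons)+7=w, e(vowel)+9=n, r(cons)+7=y.

dyjwwny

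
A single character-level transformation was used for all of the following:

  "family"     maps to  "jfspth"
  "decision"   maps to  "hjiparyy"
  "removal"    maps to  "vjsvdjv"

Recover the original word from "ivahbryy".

equation

In family: f→j is +4, a→f is +5, m→s is +6, i→p is +7 — the shift increases by 1 each position. Each letter shifts forward by (position + 4), i.e. 4, 5, 6, … — the shift grows by one for each successive letter.
Reversing it on ivahbryy: i−4=e, v−5=q, a−6=u, h−7=a, b−8=t, r−9=i, y−10=o, y−11=n.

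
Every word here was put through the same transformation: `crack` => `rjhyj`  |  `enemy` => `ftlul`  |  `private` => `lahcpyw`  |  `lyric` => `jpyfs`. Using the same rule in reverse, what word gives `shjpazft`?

The output letters match the input read backwards, each shifted +7: crack reversed is kcarc. Two steps: reverse the string, then apply a Caesar shift of +7.
Decoding shjpazft: shift back: s−7=l, h−7=a, j−7=c, p−7=i, a−7=t, z−7=s, f−7=y, t−7=m → lacitsym; then reverse → mystical.

mystical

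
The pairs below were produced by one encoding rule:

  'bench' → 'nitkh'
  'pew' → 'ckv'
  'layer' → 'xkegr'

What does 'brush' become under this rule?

nyaxh

The output letters match the input read backwards, each shifted +6: bench reversed is hcneb. Read the word backwards and shift each letter +6.
Applying it to brush: reverse → hsurb; then shift: h+6=n, s+6=y, u+6=a, r+6=x, b+6=h.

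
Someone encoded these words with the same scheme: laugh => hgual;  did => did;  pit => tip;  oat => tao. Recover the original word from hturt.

truth

The output letters match the input read backwards: laugh reversed is hgual. The word is simply reversed.
Undoing it on hturt: then reverse → truth.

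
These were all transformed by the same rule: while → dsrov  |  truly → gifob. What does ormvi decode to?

Each pair mirrors across the alphabet (w↔d, h↔s, i↔r): positions sum to 25. Each letter is replaced by its mirror in the alphabet: a↔z, b↔y, c↔x, and so on (the Atbash cipher).
Reversing it on ormvi: o↔l, r↔i, m↔n, v↔e, i↔r.

liner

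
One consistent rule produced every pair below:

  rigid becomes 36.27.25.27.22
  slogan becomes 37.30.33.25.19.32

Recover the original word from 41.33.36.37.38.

worst

Letters become their 1-based position plus 18 (so a→19, b→20, …).
Decoding 41.33.36.37.38: 41→(41−18)÷1=23=w, 33→(33−18)÷1=15=o, 36→(36−18)÷1=18=r, 37→(37−18)÷1=19=s, 38→(38−18)÷1=20=t.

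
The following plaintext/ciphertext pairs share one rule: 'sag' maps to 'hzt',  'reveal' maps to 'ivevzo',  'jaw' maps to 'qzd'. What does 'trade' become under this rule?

gizwv

This is the alphabet-reversal cipher (Atbash): a becomes z, b becomes y, etc.
On trade: t↔g, r↔i, a↔z, d↔w, e↔v.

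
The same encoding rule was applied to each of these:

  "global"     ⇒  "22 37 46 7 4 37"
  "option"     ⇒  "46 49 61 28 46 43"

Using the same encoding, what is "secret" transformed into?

58 16 10 55 16 61

With a=1..z=26, the number is 3·pos + 1.
On secret: s=19→58, e=5→16, c=3→10, r=18→55, e=5→16, t=20→61.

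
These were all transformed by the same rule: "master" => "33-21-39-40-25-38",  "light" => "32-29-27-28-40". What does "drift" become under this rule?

24-38-29-26-40

m is letter #13 and maps to 33: an offset of 20. Letters become their 1-based position plus 20 (so a→21, b→22, …).
On drift: d=4→24, r=18→38, i=9→29, f=6→26, t=20→40.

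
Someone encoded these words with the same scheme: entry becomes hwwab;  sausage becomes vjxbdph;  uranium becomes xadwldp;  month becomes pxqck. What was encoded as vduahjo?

Shifts by position in entry: pos 0: e→h (+3), pos 1: n→w (+9), pos 2: t→w (+3), pos 3: r→a (+9) — repeating every 2. It's a Vigenère-style cipher with numeric key [3,9]: position i shifts by key[i mod 2].
Reversing it on vduahjo: v−3=s, d−9=u, u−3=r, a−9=r, h−3=e, j−9=a, o−3=l.

surreal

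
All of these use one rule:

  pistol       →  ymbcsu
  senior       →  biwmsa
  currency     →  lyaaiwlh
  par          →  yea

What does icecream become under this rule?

Two shifts are in play — +4 for a/e/i/o/u, +9 for every other letter.
For icecream: i(vowel)+4=m, c(cons)+9=l, e(vowel)+4=i, c(cons)+9=l, r(cons)+9=a, e(vowel)+4=i, a(vowel)+4=e, m(cons)+9=v.

mlilaiev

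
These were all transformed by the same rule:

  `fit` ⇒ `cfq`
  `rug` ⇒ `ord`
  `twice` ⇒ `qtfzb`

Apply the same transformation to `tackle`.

Compare letters: f→c is +23, i→f is +23, t→q is +23 — a constant shift. Each letter is shifted forward by 23 in the alphabet (a Caesar shift of +23).
Applying it to tackle: t+23=q, a+23=x, c+23=z, k+23=h, l+23=i, e+23=b.

qxzhib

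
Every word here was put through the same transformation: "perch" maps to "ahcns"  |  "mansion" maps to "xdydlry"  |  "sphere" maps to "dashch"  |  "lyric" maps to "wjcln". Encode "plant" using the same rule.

The shift depends on letter class: consonant p→a is +11, but vowel e→h is +3. Two shifts are in play — +3 for a/e/i/o/u, +11 for every other letter.
Applying it to plant: p(cons)+11=a, l(cons)+11=w, a(vowel)+3=d, n(cons)+11=y, t(cons)+11=e.

awdye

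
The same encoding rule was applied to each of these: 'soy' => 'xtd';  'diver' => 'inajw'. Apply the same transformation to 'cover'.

htajw

Compare letters: s→x is +5, o→t is +5, y→d is +5 — a constant shift. It's a constant shift of +5 (ROT5).
For cover: c+5=h, o+5=t, v+5=a, e+5=j, r+5=w.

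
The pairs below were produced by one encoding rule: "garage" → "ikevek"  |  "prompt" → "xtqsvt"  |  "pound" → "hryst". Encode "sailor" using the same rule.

The output letters match the input read backwards, each shifted +4: garage reversed is egarag. Read the word backwards and shift each letter +4.
On sailor: reverse → rolias; then shift: r+4=v, o+4=s, l+4=p, i+4=m, a+4=e, s+4=w.

vspmew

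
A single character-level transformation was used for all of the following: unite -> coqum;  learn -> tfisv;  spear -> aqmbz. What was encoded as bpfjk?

toxic

It's a Vigenère-style cipher with numeric key [8,1]: position i shifts by key[i mod 2].
Undoing it on bpfjk: b−8=t, p−1=o, f−8=x, j−1=i, k−8=c.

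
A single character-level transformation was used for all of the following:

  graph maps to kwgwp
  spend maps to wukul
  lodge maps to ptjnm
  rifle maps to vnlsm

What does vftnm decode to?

In graph: g→k is +4, r→w is +5, a→g is +6, p→w is +7 — the shift increases by 1 each position. Letter i (0-indexed) is shifted by i+4, so successive shifts are 4, 5, 6, ….
Decoding vftnm: v−4=r, f−5=a, t−6=n, n−7=g, m−8=e.

range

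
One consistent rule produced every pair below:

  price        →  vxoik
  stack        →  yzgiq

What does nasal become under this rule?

Compare letters: p→v is +6, r→x is +6, i→o is +6 — a constant shift. This is a Caesar cipher with shift 6.
For nasal: n+6=t, a+6=g, s+6=y, a+6=g, l+6=r.

tgygr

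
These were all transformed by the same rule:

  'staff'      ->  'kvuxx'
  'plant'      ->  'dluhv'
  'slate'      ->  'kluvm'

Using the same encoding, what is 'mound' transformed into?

Each letter's alphabet position (a=0..z=25) is mapped through 11·x+20 mod 26 — an affine cipher.
On mound: m(12)→11·12+20≡22=w; o(14)→11·14+20≡18=s; u(20)→11·20+20≡6=g; n(13)→11·13+20≡7=h; d(3)→11·3+20≡1=b (all mod 26).

wsghb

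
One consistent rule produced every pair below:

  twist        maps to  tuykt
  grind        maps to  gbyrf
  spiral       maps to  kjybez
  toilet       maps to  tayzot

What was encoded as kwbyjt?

script

t(19)→t(19) and w(22)→u(20) fit y≡9x+4 (mod 26); the inverse of 9 mod 26 is 3. Treating letters as 0–25, the rule is x ↦ 9x + 4 (mod 26).
Decoding kwbyjt: k(10)→3·(10−4)≡18=s; w(22)→3·(22−4)≡2=c; b(1)→3·(1−4)≡17=r; y(24)→3·(24−4)≡8=i; j(9)→3·(9−4)≡15=p; t(19)→3·(19−4)≡19=t (all mod 26).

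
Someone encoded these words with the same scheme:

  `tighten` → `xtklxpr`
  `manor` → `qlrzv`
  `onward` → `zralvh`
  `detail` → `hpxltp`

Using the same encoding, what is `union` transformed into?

frtzr

The rule splits by letter class: vowels +11, consonants +4.
Applying it to union: u(vowel)+11=f, n(cons)+4=r, i(vowel)+11=t, o(vowel)+11=z, n(cons)+4=r.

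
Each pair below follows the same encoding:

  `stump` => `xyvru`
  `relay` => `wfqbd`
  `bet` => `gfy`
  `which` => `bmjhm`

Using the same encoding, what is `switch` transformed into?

The shift depends on letter class: consonant s→x is +5, but vowel u→v is +1. Vowels shift forward by 1 and consonants shift forward by 5.
For switch: s(cons)+5=x, w(cons)+5=b, i(vowel)+1=j, t(cons)+5=y, c(cons)+5=h, h(cons)+5=m.

xbjyhm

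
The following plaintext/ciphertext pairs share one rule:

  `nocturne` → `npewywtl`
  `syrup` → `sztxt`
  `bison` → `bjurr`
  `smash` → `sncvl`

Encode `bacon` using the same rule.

In nocturne: n→n is +0, o→p is +1, c→e is +2, t→w is +3 — the shift increases by 1 each position. Letter i (0-indexed) is shifted by i+0, so successive shifts are 0, 1, 2, ….
Applying it to bacon: b+0=b, a+1=b, c+2=e, o+3=r, n+4=r.

bberr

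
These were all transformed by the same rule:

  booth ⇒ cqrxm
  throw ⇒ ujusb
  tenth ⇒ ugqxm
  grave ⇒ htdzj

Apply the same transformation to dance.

In booth: b→c is +1, o→q is +2, o→r is +3, t→x is +4 — the shift increases by 1 each position. Each letter shifts forward by (position + 1), i.e. 1, 2, 3, … — the shift grows by one for each successive letter.
Applying it to dance: d+1=e, a+2=c, n+3=q, c+4=g, e+5=j.

ecqgj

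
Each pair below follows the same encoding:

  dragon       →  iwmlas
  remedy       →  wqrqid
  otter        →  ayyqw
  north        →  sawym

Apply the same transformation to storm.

The shift depends on letter class: consonant d→i is +5, but vowel a→m is +12. The rule splits by letter class: vowels +12, consonants +5.
On storm: s(cons)+5=x, t(cons)+5=y, o(vowel)+12=a, r(cons)+5=w, m(cons)+5=r.

xyawr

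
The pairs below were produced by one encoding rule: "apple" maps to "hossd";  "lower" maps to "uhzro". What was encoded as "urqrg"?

Two steps: reverse the string, then apply a Caesar shift of +3.
Reversing it on urqrg: shift back: u−3=r, r−3=o, q−3=n, r−3=o, g−3=d → ronod; then reverse → donor.

donor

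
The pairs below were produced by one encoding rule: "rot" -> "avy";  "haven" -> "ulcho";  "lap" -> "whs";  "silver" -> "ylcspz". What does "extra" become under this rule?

The word is reversed, then every letter is shifted forward by 7.
For extra: reverse → artxe; then shift: a+7=h, r+7=y, t+7=a, x+7=e, e+7=l.

hyael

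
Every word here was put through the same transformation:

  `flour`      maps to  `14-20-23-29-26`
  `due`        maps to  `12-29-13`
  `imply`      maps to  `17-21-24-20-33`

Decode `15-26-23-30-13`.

f is letter #6 and maps to 14: an offset of 8. The number is (letter's place in the alphabet, a=1) + 8.
Reversing it on 15-26-23-30-13: 15→(15−8)÷1=7=g, 26→(26−8)÷1=18=r, 23→(23−8)÷1=15=o, 30→(30−8)÷1=22=v, 13→(13−8)÷1=5=e.

grove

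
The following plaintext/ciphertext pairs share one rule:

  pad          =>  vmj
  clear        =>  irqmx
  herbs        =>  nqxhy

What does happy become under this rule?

The shift depends on letter class: consonant p→v is +6, but vowel a→m is +12. Vowels shift forward by 12 and consonants shift forward by 6.
On happy: h(cons)+6=n, a(vowel)+12=m, p(cons)+6=v, p(cons)+6=v, y(cons)+6=e.

nmvve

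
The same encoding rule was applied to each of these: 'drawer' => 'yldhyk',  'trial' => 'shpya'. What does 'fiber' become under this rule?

ylipm

Two steps: reverse the string, then apply a Caesar shift of +7.
Applying it to fiber: reverse → rebif; then shift: r+7=y, e+7=l, b+7=i, i+7=p, f+7=m.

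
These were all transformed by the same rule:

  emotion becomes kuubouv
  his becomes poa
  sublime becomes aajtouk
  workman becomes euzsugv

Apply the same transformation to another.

The shift depends on letter class: consonant m→u is +8, but vowel e→k is +6. Two shifts are in play — +6 for a/e/i/o/u, +8 for every other letter.
On another: a(vowel)+6=g, n(cons)+8=v, o(vowel)+6=u, t(cons)+8=b, h(cons)+8=p, e(vowel)+6=k, r(cons)+8=z.

gvubpkz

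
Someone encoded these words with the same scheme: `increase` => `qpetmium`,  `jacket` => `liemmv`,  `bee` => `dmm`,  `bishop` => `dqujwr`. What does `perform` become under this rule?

The shift depends on letter class: consonant n→p is +2, but vowel i→q is +8. Two shifts are in play — +8 for a/e/i/o/u, +2 for every other letter.
Applying it to perform: p(cons)+2=r, e(vowel)+8=m, r(cons)+2=t, f(cons)+2=h, o(vowel)+8=w, r(cons)+2=t, m(cons)+2=o.

rmthwto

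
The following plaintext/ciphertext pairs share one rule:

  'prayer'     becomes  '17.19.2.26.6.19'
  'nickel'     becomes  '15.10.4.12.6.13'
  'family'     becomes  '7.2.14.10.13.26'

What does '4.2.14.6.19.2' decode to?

The number is (letter's place in the alphabet, a=1) + 1.
Decoding 4.2.14.6.19.2: 4→(4−1)÷1=3=c, 2→(2−1)÷1=1=a, 14→(14−1)÷1=13=m, 6→(6−1)÷1=5=e, 19→(19−1)÷1=18=r, 2→(2−1)÷1=1=a.

camera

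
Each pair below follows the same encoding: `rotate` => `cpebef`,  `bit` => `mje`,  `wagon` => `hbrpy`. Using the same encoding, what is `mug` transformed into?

xvr

The rule splits by letter class: vowels +1, consonants +11.
For mug: m(cons)+11=x, u(vowel)+1=v, g(cons)+11=r.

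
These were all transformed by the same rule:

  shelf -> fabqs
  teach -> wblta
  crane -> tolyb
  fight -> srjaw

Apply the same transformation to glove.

jqpeb

s(18)→f(5) and h(7)→a(0) fit y≡17x+11 (mod 26); the inverse of 17 mod 26 is 23. Each letter's alphabet position (a=0..z=25) is mapped through 17·x+11 mod 26 — an affine cipher.
For glove: g(6)→17·6+11≡9=j; l(11)→17·11+11≡16=q; o(14)→17·14+11≡15=p; v(21)→17·21+11≡4=e; e(4)→17·4+11≡1=b (all mod 26).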